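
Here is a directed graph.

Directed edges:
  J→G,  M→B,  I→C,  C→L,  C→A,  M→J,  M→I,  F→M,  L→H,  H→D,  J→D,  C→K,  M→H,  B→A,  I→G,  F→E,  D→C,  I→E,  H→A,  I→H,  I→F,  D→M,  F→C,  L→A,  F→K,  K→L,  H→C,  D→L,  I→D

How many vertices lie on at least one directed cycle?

A vertex is on a directed cycle iff it belongs to a strongly connected component of size ≥ 2 (or has a self-loop).
The vertices on cycles are {C, D, F, H, I, J, K, L, M} — 9 in total.

9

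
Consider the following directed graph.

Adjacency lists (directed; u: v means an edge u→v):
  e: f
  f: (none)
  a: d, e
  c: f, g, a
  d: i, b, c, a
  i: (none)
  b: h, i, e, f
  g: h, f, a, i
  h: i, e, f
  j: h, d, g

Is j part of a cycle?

j lies on a cycle iff there is a path from j back to itself.
Exploring from j, it never reaches itself; equivalently, its strongly connected component is a singleton.

No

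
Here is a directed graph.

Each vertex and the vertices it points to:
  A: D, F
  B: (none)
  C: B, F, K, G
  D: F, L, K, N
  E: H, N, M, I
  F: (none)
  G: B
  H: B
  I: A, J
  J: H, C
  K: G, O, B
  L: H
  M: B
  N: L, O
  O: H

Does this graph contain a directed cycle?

DFS with white/gray/black marking, starting from O:
O gray
  H gray
    B gray
    B black
  H black
O black
A gray
  D gray
    F gray
    F black
    L gray
      L→H: H black — skip
    L black
    K gray
      G gray
        G→B: B black — skip
      G black
      K→O: O black — skip
      K→B: B black — skip
    K black
    N gray
      N→L: L black — skip
      N→O: O black — skip
    N black
  D black
  A→F: F black — skip
A black
C gray
  C→B: B black — skip
  C→F: F black — skip
  C→K: K black — skip
  C→G: G black — skip
C black
E gray
  E→H: H black — skip
  E→N: N black — skip
  M gray
    M→B: B black — skip
  M black
  I gray
    I→A: A black — skip
    J gray
      J→H: H black — skip
      J→C: C black — skip
    J black
  I black
E black
Every edge goes to a white or black vertex — no back edge, so the graph is acyclic.

No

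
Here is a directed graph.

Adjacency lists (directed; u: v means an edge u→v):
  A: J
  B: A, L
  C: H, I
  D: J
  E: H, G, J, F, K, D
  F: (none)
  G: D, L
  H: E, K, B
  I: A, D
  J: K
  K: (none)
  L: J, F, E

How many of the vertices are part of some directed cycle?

A vertex is on a directed cycle iff it belongs to a strongly connected component of size ≥ 2 (or has a self-loop).
The vertices on cycles are {B, E, G, H, L} — 5 in total.

5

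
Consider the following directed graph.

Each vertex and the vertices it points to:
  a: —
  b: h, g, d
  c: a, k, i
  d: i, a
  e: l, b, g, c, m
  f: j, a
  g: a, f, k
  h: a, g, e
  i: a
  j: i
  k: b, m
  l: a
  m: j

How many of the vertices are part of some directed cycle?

A vertex is on a directed cycle iff it belongs to a strongly connected component of size ≥ 2 (or has a self-loop).
The vertices on cycles are {b, c, e, g, h, k} — 6 in total.

6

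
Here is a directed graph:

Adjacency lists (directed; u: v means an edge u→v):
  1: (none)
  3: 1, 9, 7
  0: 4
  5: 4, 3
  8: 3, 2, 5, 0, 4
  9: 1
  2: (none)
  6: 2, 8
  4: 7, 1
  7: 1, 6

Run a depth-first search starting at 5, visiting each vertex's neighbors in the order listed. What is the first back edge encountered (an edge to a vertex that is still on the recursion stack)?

3->7

DFS from 5 (visiting each vertex's neighbors in the order listed); mark gray on enter, black on exit:
5 gray
  4 gray
    7 gray
      1 gray
      1 black
      6 gray
        2 gray
        2 black
        8 gray
          3 gray
            3→1: 1 black — skip
            9 gray
              9→1: 1 black — skip
            9 black
            3→7: 7 is gray → back edge
First back edge: 3 → 7.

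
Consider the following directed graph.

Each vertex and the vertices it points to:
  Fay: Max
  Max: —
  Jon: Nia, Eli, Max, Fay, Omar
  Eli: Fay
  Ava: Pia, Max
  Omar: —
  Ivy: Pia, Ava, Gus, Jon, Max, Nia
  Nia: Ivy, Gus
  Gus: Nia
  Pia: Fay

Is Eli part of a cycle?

No

Eli lies on a cycle iff there is a path from Eli back to itself.
Exploring from Eli, it never reaches itself; equivalently, its strongly connected component is a singleton.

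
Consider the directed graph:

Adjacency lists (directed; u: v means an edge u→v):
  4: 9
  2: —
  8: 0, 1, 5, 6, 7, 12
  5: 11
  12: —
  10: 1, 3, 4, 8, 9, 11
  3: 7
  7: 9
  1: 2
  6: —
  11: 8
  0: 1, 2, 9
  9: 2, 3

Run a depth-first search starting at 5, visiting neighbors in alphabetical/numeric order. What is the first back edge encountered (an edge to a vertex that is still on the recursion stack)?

DFS from 5 (visiting neighbors in alphabetical/numeric order); mark gray on enter, black on exit:
5 gray
  11 gray
    8 gray
      0 gray
        1 gray
          2 gray
          2 black
        1 black
        0→2: 2 black — skip
        9 gray
          9→2: 2 black — skip
          3 gray
            7 gray
              7→9: 9 is gray → back edge
First back edge: 7 → 9.

7→9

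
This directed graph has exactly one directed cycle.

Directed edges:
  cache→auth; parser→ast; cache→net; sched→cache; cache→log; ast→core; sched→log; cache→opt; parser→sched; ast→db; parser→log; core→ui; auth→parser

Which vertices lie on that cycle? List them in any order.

auth, cache, sched, parser

DFS with gray/black marking from parser:
parser gray
  sched gray
    cache gray
      opt gray
      opt black
      net gray
      net black
      auth gray
        auth→parser: parser is gray → back edge
Back edge closes the cycle parser → sched → cache → auth → parser; its vertices are {auth, cache, sched, parser}.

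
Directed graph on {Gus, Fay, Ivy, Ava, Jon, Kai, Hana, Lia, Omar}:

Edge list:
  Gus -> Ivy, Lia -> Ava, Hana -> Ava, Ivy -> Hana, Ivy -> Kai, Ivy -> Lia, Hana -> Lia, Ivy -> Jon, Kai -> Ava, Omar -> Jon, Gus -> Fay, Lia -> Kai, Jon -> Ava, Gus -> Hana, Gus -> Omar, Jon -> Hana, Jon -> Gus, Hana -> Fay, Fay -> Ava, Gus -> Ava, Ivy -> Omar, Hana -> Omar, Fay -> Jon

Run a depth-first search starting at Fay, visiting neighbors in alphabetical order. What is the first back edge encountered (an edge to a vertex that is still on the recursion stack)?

Gus→Fay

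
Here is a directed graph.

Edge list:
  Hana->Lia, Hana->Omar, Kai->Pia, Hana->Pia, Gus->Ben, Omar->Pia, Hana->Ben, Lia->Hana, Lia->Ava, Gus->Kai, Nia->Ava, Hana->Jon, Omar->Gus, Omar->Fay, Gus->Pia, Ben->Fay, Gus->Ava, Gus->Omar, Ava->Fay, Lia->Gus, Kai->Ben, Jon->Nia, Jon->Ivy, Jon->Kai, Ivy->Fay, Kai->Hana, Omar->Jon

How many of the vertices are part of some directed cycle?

6

A vertex is on a directed cycle iff it belongs to a strongly connected component of size ≥ 2 (or has a self-loop).
The vertices on cycles are {Gus, Jon, Kai, Lia, Hana, Omar} — 6 in total.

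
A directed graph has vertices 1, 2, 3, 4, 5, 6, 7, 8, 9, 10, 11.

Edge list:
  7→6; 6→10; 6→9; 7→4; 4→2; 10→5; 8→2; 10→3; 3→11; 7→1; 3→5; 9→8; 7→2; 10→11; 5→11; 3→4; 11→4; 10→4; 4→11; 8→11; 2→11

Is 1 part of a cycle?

1 lies on a cycle iff there is a path from 1 back to itself.
Exploring from 1, it never reaches itself; equivalently, its strongly connected component is a singleton.

No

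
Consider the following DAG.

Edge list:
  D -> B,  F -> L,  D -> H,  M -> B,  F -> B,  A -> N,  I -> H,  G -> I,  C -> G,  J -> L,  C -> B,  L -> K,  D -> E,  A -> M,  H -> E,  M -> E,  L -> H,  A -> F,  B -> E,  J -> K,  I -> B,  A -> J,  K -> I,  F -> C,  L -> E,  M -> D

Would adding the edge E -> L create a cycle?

Yes

Adding E→L creates a cycle iff L can already reach E.
Path from L: L → E.
So L → … → E → L is a cycle.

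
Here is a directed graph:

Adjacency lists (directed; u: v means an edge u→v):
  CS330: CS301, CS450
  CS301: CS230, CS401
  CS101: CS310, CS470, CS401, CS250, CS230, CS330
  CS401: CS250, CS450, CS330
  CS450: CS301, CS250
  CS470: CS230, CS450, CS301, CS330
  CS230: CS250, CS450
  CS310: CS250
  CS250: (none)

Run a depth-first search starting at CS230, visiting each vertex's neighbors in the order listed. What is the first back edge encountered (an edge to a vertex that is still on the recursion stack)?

DFS from CS230 (visiting each vertex's neighbors in the order listed); mark gray on enter, black on exit:
CS230 gray
  CS250 gray
  CS250 black
  CS450 gray
    CS301 gray
      CS301→CS230: CS230 is gray → back edge
First back edge: CS301 → CS230.

CS301→CS230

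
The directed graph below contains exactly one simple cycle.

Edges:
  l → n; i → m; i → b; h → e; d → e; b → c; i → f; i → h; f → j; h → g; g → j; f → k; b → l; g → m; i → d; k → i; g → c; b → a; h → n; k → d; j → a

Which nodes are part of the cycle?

DFS with gray/black marking from i:
i gray
  b gray
    a gray
    a black
    c gray
    c black
    l gray
      n gray
      n black
    l black
  b black
  h gray
    g gray
      j gray
        j→a: a black — skip
      j black
      g→c: c black — skip
      m gray
      m black
    g black
    h→n: n black — skip
    e gray
    e black
  h black
  f gray
    k gray
      k→i: i is gray → back edge
Back edge closes the cycle i → f → k → i; its vertices are {f, i, k}.

f, i, k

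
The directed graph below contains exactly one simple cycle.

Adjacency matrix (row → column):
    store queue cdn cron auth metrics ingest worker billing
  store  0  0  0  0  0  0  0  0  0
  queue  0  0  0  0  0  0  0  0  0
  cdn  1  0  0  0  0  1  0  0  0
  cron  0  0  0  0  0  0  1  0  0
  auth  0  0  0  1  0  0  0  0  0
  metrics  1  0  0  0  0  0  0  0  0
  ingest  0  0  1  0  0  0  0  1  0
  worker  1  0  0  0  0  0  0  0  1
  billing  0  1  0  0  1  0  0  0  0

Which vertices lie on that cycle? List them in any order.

auth, cron, ingest, worker, billing

DFS with gray/black marking from ingest:
ingest gray
  worker gray
    billing gray
      queue gray
      queue black
      auth gray
        cron gray
          cron→ingest: ingest is gray → back edge
Back edge closes the cycle ingest → worker → billing → auth → cron → ingest; its vertices are {auth, cron, ingest, worker, billing}.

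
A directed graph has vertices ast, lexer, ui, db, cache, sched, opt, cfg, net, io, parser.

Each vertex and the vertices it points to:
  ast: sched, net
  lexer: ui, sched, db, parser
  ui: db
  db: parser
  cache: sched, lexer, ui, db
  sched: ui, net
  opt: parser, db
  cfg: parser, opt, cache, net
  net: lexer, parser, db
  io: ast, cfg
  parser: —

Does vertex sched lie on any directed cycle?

sched is on a cycle iff sched can reach itself via ≥1 edge.
sched → net → lexer → sched — yes.

Yes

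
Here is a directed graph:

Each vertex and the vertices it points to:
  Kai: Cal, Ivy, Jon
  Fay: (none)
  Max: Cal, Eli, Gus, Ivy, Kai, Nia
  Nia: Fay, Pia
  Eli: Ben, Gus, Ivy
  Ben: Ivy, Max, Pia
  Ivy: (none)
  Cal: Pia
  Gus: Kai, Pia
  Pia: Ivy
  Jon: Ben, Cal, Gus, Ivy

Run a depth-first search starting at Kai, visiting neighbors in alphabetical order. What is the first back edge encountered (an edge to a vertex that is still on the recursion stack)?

Eli→Ben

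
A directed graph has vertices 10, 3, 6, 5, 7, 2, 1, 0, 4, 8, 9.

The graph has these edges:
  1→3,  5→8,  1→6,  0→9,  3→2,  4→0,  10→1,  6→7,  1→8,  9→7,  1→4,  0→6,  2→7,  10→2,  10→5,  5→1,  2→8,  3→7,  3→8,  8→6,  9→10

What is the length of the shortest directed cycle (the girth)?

5

For each vertex v, BFS finds the shortest path from v back to v.
The shortest such closed walk is 0 → 9 → 10 → 1 → 4 → 0, length 5.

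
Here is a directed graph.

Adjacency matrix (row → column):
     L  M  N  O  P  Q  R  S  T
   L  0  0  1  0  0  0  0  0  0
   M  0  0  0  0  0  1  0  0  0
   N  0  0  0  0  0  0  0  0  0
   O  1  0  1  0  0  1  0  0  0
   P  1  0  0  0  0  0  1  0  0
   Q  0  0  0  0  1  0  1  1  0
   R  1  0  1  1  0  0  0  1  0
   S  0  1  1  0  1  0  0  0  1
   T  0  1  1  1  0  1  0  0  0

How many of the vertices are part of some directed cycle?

A vertex is on a directed cycle iff it belongs to a strongly connected component of size ≥ 2 (or has a self-loop).
The vertices on cycles are {M, O, P, Q, R, S, T} — 7 in total.

7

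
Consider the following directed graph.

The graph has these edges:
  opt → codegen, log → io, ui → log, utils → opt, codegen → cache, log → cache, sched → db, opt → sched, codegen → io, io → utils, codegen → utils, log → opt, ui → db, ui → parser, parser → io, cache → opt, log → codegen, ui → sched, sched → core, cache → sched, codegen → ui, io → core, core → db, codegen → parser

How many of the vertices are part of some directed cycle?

8

A vertex is on a directed cycle iff it belongs to a strongly connected component of size ≥ 2 (or has a self-loop).
The vertices on cycles are {io, ui, log, opt, cache, utils, parser, codegen} — 8 in total.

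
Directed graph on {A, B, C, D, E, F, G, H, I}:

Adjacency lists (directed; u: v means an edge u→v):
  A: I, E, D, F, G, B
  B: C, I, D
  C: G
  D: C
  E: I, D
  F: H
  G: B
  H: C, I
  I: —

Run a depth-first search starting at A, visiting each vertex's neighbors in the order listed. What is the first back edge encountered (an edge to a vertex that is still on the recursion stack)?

B→C

DFS from A (visiting each vertex's neighbors in the order listed); mark gray on enter, black on exit:
A gray
  I gray
  I black
  E gray
    E→I: I black — skip
    D gray
      C gray
        G gray
          B gray
            B→C: C is gray → back edge
First back edge: B → C.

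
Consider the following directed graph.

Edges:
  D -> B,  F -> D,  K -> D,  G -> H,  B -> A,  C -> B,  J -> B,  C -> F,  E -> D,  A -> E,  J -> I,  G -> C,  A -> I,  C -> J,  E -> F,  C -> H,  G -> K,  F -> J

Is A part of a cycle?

Yes

A is on a cycle iff A can reach itself via ≥1 edge.
A → E → D → B → A — yes.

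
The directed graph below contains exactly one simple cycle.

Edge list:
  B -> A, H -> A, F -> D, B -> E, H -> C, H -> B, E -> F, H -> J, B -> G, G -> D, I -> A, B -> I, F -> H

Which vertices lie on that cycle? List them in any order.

B, E, F, H

DFS with gray/black marking from H:
H gray
  A gray
  A black
  J gray
  J black
  B gray
    B→A: A black — skip
    G gray
      D gray
      D black
    G black
    E gray
      F gray
        F→D: D black — skip
        F→H: H is gray → back edge
Back edge closes the cycle H → B → E → F → H; its vertices are {B, E, F, H}.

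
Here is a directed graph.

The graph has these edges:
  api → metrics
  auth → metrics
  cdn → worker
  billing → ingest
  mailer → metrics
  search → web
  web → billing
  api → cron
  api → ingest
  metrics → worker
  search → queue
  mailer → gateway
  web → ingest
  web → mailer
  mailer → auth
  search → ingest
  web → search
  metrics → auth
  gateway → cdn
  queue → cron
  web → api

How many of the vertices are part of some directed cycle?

4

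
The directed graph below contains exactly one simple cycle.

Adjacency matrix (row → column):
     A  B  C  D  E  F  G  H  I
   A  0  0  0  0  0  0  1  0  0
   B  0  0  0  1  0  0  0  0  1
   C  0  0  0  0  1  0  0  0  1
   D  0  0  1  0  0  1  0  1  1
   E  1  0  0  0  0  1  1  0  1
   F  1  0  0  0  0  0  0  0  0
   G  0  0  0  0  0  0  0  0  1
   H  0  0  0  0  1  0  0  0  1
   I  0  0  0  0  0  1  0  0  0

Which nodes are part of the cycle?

A, F, G, I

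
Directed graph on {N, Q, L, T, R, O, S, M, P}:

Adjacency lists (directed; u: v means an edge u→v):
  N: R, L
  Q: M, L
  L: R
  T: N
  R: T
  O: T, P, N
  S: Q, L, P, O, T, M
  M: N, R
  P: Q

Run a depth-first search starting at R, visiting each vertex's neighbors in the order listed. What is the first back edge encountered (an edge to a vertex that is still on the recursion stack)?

N->R

DFS from R (visiting each vertex's neighbors in the order listed); mark gray on enter, black on exit:
R gray
  T gray
    N gray
      N→R: R is gray → back edge
First back edge: N → R.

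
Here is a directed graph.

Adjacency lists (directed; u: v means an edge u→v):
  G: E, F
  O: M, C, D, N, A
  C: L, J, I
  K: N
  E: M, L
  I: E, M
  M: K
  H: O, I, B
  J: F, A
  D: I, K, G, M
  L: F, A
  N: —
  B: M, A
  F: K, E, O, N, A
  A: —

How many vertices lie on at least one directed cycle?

A vertex is on a directed cycle iff it belongs to a strongly connected component of size ≥ 2 (or has a self-loop).
The vertices on cycles are {C, D, E, F, G, I, J, L, O} — 9 in total.

9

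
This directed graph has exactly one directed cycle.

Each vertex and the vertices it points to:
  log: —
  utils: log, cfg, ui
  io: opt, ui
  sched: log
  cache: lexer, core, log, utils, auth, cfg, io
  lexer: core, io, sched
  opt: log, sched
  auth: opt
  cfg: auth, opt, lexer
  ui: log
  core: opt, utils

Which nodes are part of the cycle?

cfg, core, lexer, utils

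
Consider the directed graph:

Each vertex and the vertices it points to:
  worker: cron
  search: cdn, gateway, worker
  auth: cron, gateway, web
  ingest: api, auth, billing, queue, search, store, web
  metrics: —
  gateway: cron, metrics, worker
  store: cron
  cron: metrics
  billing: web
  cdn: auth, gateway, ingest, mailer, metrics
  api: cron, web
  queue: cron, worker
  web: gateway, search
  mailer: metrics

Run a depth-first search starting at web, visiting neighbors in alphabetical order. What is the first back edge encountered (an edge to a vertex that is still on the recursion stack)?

DFS from web (visiting neighbors in alphabetical order); mark gray on enter, black on exit:
web gray
  gateway gray
    cron gray
      metrics gray
      metrics black
    cron black
    gateway→metrics: metrics black — skip
    worker gray
      worker→cron: cron black — skip
    worker black
  gateway black
  search gray
    cdn gray
      auth gray
        auth→cron: cron black — skip
        auth→gateway: gateway black — skip
        auth→web: web is gray → back edge
First back edge: auth → web.

auth->web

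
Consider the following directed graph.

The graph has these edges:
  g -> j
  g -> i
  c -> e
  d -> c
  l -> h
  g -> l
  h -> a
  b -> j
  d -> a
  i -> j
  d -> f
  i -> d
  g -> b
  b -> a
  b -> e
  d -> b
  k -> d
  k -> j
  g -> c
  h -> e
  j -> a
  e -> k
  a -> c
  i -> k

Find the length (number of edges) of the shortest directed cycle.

4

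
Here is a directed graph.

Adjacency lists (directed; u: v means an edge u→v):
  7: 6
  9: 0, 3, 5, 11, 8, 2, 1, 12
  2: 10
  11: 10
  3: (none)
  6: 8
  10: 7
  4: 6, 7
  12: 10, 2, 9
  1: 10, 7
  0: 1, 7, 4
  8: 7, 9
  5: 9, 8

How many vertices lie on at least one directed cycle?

12

A vertex is on a directed cycle iff it belongs to a strongly connected component of size ≥ 2 (or has a self-loop).
The vertices on cycles are {0, 1, 2, 4, 5, 6, 7, 8, 9, 10, 11, 12} — 12 in total.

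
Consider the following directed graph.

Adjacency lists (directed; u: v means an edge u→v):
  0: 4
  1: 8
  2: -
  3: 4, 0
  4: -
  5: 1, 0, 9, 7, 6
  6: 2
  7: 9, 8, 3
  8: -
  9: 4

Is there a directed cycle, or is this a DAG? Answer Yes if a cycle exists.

No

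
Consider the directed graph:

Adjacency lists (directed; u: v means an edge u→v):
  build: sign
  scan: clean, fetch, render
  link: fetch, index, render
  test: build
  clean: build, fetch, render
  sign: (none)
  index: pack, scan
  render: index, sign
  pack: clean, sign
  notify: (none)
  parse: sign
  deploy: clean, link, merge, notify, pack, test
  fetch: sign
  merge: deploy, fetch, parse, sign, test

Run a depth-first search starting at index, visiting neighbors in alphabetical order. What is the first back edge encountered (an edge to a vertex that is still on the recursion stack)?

render→index

DFS from index (visiting neighbors in alphabetical order); mark gray on enter, black on exit:
index gray
  pack gray
    clean gray
      build gray
        sign gray
        sign black
      build black
      fetch gray
        fetch→sign: sign black — skip
      fetch black
      render gray
        render→index: index is gray → back edge
First back edge: render → index.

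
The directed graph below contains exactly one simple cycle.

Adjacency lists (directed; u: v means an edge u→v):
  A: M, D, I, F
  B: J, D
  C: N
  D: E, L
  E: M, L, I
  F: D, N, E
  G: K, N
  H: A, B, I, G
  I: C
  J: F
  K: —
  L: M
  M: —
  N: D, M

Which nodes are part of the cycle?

C, D, E, I, N

DFS with gray/black marking from I:
I gray
  C gray
    N gray
      D gray
        E gray
          M gray
          M black
          L gray
            L→M: M black — skip
          L black
          E→I: I is gray → back edge
Back edge closes the cycle I → C → N → D → E → I; its vertices are {C, D, E, I, N}.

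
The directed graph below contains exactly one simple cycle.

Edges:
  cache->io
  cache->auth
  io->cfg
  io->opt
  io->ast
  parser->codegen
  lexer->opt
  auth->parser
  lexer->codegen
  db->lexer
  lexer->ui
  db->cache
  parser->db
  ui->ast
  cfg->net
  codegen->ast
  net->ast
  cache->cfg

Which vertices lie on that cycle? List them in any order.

db, auth, cache, parser

DFS with gray/black marking from db:
db gray
  lexer gray
    opt gray
    opt black
    ui gray
      ast gray
      ast black
    ui black
    codegen gray
      codegen→ast: ast black — skip
    codegen black
  lexer black
  cache gray
    auth gray
      parser gray
        parser→codegen: codegen black — skip
        parser→db: db is gray → back edge
Back edge closes the cycle db → cache → auth → parser → db; its vertices are {db, auth, cache, parser}.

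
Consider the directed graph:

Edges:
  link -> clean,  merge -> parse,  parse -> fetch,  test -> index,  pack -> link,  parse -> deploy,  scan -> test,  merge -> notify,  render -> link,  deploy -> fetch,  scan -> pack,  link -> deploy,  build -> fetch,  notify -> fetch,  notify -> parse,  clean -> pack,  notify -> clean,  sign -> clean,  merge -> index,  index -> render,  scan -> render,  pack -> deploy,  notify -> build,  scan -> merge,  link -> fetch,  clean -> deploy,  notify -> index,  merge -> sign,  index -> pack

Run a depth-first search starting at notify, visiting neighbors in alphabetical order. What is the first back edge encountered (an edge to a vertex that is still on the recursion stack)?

link→clean

DFS from notify (visiting neighbors in alphabetical order); mark gray on enter, black on exit:
notify gray
  build gray
    fetch gray
    fetch black
  build black
  clean gray
    deploy gray
      deploy→fetch: fetch black — skip
    deploy black
    pack gray
      pack→deploy: deploy black — skip
      link gray
        link→clean: clean is gray → back edge
First back edge: link → clean.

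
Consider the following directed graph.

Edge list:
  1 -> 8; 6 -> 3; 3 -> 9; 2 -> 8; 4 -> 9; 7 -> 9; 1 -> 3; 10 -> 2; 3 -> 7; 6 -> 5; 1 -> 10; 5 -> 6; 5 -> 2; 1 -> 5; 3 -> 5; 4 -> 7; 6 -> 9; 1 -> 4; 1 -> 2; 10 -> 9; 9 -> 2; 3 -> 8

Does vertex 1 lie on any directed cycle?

No

1 lies on a cycle iff there is a path from 1 back to itself.
Exploring from 1, it never reaches itself; equivalently, its strongly connected component is a singleton.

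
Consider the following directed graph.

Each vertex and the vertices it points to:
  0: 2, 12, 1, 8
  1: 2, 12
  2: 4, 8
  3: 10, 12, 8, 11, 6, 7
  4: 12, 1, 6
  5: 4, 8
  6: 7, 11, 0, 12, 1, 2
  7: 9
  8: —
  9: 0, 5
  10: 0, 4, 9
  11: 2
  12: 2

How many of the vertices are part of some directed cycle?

A vertex is on a directed cycle iff it belongs to a strongly connected component of size ≥ 2 (or has a self-loop).
The vertices on cycles are {0, 1, 2, 4, 5, 6, 7, 9, 11, 12} — 10 in total.

10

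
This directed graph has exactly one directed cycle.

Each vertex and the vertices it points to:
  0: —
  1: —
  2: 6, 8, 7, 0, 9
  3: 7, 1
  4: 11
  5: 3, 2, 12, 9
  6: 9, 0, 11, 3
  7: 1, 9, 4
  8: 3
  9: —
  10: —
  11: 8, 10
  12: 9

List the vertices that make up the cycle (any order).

3, 4, 7, 8, 11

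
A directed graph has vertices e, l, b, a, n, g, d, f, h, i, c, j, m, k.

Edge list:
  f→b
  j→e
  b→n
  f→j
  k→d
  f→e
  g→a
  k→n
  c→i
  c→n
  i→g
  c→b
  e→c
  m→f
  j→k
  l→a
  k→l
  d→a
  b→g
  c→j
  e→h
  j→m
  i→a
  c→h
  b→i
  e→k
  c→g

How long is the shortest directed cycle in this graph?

3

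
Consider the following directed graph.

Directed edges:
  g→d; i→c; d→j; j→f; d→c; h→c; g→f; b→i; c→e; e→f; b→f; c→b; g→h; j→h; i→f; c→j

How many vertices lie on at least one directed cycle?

A vertex is on a directed cycle iff it belongs to a strongly connected component of size ≥ 2 (or has a self-loop).
The vertices on cycles are {b, c, h, i, j} — 5 in total.

5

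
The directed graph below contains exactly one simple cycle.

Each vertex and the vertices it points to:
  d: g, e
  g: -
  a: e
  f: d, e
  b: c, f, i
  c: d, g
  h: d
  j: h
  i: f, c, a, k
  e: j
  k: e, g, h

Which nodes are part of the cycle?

d, e, h, j

DFS with gray/black marking from d:
d gray
  g gray
  g black
  e gray
    j gray
      h gray
        h→d: d is gray → back edge
Back edge closes the cycle d → e → j → h → d; its vertices are {d, e, h, j}.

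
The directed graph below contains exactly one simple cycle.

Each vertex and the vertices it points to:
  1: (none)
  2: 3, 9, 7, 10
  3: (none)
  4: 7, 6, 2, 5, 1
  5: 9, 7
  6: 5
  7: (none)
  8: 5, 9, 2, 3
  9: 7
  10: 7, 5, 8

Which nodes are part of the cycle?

2, 8, 10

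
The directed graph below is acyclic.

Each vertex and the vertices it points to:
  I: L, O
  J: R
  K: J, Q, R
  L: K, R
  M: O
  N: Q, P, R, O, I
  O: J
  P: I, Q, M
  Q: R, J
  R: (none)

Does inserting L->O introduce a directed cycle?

No

Adding L→O creates a cycle iff O can already reach L.
Explore from O: no path reaches L. The graph stays acyclic.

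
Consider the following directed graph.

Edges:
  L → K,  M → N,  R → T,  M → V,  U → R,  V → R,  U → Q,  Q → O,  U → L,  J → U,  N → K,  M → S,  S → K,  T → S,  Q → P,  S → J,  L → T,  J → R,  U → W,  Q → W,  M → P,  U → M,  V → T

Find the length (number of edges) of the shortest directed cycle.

For each vertex v, BFS finds the shortest path from v back to v.
The shortest such closed walk is U → M → S → J → U, length 4.

4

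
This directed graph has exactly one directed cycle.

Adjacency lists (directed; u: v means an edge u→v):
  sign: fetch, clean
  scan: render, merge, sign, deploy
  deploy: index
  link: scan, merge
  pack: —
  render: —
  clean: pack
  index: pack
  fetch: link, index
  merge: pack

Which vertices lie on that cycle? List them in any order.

DFS with gray/black marking from scan:
scan gray
  render gray
  render black
  merge gray
    pack gray
    pack black
  merge black
  sign gray
    fetch gray
      link gray
        link→scan: scan is gray → back edge
Back edge closes the cycle scan → sign → fetch → link → scan; its vertices are {link, scan, sign, fetch}.

link, scan, sign, fetch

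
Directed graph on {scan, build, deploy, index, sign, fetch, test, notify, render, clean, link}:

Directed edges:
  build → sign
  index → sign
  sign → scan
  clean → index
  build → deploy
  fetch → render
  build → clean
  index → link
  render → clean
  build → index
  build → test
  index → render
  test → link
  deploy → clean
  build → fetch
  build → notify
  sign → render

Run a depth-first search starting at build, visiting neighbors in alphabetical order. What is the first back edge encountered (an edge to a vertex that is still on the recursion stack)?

render→clean

DFS from build (visiting neighbors in alphabetical order); mark gray on enter, black on exit:
build gray
  clean gray
    index gray
      link gray
      link black
      render gray
        render→clean: clean is gray → back edge
First back edge: render → clean.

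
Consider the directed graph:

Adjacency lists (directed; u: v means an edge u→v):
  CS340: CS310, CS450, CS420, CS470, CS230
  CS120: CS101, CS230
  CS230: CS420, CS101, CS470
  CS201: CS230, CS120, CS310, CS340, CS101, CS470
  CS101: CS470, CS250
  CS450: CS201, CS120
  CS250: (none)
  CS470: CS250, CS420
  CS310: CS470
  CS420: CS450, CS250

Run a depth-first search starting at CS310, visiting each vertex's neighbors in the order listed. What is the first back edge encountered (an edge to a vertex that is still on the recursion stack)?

DFS from CS310 (visiting each vertex's neighbors in the order listed); mark gray on enter, black on exit:
CS310 gray
  CS470 gray
    CS250 gray
    CS250 black
    CS420 gray
      CS450 gray
        CS201 gray
          CS230 gray
            CS230→CS420: CS420 is gray → back edge
First back edge: CS230 → CS420.

CS230→CS420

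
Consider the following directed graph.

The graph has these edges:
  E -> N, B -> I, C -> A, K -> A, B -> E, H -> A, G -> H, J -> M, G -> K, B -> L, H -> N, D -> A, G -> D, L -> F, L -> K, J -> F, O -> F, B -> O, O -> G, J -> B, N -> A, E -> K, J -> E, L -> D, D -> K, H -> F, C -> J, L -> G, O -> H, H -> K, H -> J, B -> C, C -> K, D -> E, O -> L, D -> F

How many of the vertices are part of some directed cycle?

7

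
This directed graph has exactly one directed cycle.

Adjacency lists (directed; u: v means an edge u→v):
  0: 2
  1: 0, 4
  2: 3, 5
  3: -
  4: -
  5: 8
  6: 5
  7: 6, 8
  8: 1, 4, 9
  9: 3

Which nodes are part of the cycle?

0, 1, 2, 5, 8

DFS with gray/black marking from 8:
8 gray
  1 gray
    0 gray
      2 gray
        3 gray
        3 black
        5 gray
          5→8: 8 is gray → back edge
Back edge closes the cycle 8 → 1 → 0 → 2 → 5 → 8; its vertices are {0, 1, 2, 5, 8}.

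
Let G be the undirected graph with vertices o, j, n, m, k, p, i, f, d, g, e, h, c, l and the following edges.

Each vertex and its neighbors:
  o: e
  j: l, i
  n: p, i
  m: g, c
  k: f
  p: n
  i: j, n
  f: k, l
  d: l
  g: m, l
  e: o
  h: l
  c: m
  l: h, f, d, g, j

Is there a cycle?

No

DFS, tracking each vertex's parent; an edge to a visited non-parent vertex closes a cycle.
Start from g:
visit g (parent –)
  visit m (parent g)
    m–g: parent, skip
    visit c (parent m)
      c–m: parent, skip
  visit l (parent g)
    visit h (parent l)
      h–l: parent, skip
    visit f (parent l)
      visit k (parent f)
        k–f: parent, skip
      f–l: parent, skip
    visit d (parent l)
      d–l: parent, skip
    l–g: parent, skip
    visit j (parent l)
      j–l: parent, skip
      visit i (parent j)
        i–j: parent, skip
        visit n (parent i)
          visit p (parent n)
            p–n: parent, skip
          n–i: parent, skip
visit o (parent –)
  visit e (parent o)
    e–o: parent, skip
No non-parent visited neighbor found — the graph is a forest.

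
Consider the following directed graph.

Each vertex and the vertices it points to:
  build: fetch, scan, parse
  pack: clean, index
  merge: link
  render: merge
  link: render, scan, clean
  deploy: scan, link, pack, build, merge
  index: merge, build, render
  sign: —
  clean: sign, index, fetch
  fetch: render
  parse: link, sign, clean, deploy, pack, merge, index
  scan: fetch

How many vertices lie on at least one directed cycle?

11

A vertex is on a directed cycle iff it belongs to a strongly connected component of size ≥ 2 (or has a self-loop).
The vertices on cycles are {link, pack, scan, build, clean, fetch, index, merge, parse, deploy, render} — 11 in total.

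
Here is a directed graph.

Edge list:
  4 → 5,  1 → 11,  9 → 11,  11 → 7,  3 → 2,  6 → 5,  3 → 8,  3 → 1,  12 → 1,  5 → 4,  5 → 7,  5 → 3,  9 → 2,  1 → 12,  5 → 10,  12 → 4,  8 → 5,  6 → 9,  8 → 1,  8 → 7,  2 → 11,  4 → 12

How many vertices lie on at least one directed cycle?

6

A vertex is on a directed cycle iff it belongs to a strongly connected component of size ≥ 2 (or has a self-loop).
The vertices on cycles are {1, 3, 4, 5, 8, 12} — 6 in total.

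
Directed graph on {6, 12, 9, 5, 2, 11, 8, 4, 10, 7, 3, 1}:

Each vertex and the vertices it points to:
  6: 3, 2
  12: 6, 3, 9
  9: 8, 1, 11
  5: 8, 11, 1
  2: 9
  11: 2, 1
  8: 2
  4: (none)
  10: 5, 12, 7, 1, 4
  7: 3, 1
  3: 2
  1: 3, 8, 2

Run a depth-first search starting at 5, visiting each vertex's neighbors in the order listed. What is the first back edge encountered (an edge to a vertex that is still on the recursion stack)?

9->8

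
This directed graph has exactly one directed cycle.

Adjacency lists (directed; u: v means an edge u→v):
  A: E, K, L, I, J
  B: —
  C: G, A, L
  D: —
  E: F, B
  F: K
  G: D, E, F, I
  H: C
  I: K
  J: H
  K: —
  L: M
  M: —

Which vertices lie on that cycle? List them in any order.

A, C, H, J

DFS with gray/black marking from C:
C gray
  G gray
    D gray
    D black
    E gray
      F gray
        K gray
        K black
      F black
      B gray
      B black
    E black
    G→F: F black — skip
    I gray
      I→K: K black — skip
    I black
  G black
  A gray
    A→E: E black — skip
    A→K: K black — skip
    L gray
      M gray
      M black
    L black
    A→I: I black — skip
    J gray
      H gray
        H→C: C is gray → back edge
Back edge closes the cycle C → A → J → H → C; its vertices are {A, C, H, J}.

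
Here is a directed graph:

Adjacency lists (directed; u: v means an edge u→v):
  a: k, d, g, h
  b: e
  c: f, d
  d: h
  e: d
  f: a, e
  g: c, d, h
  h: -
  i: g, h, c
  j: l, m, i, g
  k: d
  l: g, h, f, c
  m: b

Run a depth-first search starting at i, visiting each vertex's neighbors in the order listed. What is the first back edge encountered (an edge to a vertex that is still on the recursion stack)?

a→g

DFS from i (visiting each vertex's neighbors in the order listed); mark gray on enter, black on exit:
i gray
  g gray
    c gray
      f gray
        a gray
          k gray
            d gray
              h gray
              h black
            d black
          k black
          a→d: d black — skip
          a→g: g is gray → back edge
First back edge: a → g.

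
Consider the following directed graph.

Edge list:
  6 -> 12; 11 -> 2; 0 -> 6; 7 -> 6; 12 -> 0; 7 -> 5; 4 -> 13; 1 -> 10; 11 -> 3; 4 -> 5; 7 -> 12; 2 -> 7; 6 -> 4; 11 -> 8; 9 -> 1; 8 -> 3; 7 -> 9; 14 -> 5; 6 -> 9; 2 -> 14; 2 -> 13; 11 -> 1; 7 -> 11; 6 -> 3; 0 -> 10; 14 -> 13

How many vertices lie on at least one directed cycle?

A vertex is on a directed cycle iff it belongs to a strongly connected component of size ≥ 2 (or has a self-loop).
The vertices on cycles are {0, 2, 6, 7, 11, 12} — 6 in total.

6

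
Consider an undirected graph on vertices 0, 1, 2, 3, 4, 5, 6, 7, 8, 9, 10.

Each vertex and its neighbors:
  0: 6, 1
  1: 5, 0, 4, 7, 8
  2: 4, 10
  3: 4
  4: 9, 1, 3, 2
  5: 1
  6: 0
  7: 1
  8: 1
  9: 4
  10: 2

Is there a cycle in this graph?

DFS, tracking each vertex's parent; an edge to a visited non-parent vertex closes a cycle.
Start from 10:
visit 10 (parent –)
  visit 2 (parent 10)
    visit 4 (parent 2)
      visit 9 (parent 4)
        9–4: parent, skip
      visit 1 (parent 4)
        visit 5 (parent 1)
          5–1: parent, skip
        visit 0 (parent 1)
          visit 6 (parent 0)
            6–0: parent, skip
          0–1: parent, skip
        1–4: parent, skip
        visit 7 (parent 1)
          7–1: parent, skip
        visit 8 (parent 1)
          8–1: parent, skip
      visit 3 (parent 4)
        3–4: parent, skip
      4–2: parent, skip
    2–10: parent, skip
No non-parent visited neighbor found — the graph is a forest.

No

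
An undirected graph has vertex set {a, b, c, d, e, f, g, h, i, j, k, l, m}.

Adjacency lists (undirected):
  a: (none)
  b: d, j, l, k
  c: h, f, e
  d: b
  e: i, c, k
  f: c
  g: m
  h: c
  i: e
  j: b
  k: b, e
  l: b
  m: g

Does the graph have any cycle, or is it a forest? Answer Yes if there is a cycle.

DFS, tracking each vertex's parent; an edge to a visited non-parent vertex closes a cycle.
Start from e:
visit e (parent –)
  visit i (parent e)
    i–e: parent, skip
  visit c (parent e)
    visit h (parent c)
      h–c: parent, skip
    visit f (parent c)
      f–c: parent, skip
    c–e: parent, skip
  visit k (parent e)
    visit b (parent k)
      visit d (parent b)
        d–b: parent, skip
      visit j (parent b)
        j–b: parent, skip
      visit l (parent b)
        l–b: parent, skip
      b–k: parent, skip
    k–e: parent, skip
visit a (parent –)
visit g (parent –)
  visit m (parent g)
    m–g: parent, skip
No non-parent visited neighbor found — the graph is a forest.

No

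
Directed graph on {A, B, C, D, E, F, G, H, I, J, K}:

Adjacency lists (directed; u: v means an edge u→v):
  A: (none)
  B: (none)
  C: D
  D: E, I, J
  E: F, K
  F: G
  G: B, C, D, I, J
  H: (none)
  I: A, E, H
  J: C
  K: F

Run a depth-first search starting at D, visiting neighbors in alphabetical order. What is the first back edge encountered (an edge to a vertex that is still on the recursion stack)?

DFS from D (visiting neighbors in alphabetical order); mark gray on enter, black on exit:
D gray
  E gray
    F gray
      G gray
        B gray
        B black
        C gray
          C→D: D is gray → back edge
First back edge: C → D.

C->D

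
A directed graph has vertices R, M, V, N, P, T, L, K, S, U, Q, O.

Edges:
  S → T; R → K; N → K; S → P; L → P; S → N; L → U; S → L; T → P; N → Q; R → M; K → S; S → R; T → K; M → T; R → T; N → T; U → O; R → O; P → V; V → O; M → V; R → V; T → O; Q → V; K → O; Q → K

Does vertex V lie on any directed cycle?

V lies on a cycle iff there is a path from V back to itself.
Exploring from V, it never reaches itself; equivalently, its strongly connected component is a singleton.

No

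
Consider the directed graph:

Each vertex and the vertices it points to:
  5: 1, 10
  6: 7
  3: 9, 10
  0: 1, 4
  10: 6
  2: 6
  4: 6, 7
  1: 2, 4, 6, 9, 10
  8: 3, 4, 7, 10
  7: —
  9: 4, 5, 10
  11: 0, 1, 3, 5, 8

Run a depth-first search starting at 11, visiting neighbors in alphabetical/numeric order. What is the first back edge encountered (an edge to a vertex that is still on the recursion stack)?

5->1

DFS from 11 (visiting neighbors in alphabetical/numeric order); mark gray on enter, black on exit:
11 gray
  0 gray
    1 gray
      2 gray
        6 gray
          7 gray
          7 black
        6 black
      2 black
      4 gray
        4→6: 6 black — skip
        4→7: 7 black — skip
      4 black
      1→6: 6 black — skip
      9 gray
        9→4: 4 black — skip
        5 gray
          5→1: 1 is gray → back edge
First back edge: 5 → 1.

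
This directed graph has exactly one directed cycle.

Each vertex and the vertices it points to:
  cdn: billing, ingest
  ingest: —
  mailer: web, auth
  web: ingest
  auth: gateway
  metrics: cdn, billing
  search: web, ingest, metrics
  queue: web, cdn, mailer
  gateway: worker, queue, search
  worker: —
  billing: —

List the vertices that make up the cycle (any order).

auth, queue, mailer, gateway

DFS with gray/black marking from gateway:
gateway gray
  worker gray
  worker black
  queue gray
    web gray
      ingest gray
      ingest black
    web black
    cdn gray
      billing gray
      billing black
      cdn→ingest: ingest black — skip
    cdn black
    mailer gray
      mailer→web: web black — skip
      auth gray
        auth→gateway: gateway is gray → back edge
Back edge closes the cycle gateway → queue → mailer → auth → gateway; its vertices are {auth, queue, mailer, gateway}.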